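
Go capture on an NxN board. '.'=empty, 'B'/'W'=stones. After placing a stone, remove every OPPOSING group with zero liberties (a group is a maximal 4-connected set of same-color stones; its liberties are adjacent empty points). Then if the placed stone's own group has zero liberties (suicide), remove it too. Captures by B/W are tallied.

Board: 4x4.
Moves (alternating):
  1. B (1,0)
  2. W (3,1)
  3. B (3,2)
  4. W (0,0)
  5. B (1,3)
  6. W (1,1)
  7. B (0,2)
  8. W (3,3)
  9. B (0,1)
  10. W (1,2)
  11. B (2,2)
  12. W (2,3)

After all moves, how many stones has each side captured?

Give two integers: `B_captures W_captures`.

Move 1: B@(1,0) -> caps B=0 W=0
Move 2: W@(3,1) -> caps B=0 W=0
Move 3: B@(3,2) -> caps B=0 W=0
Move 4: W@(0,0) -> caps B=0 W=0
Move 5: B@(1,3) -> caps B=0 W=0
Move 6: W@(1,1) -> caps B=0 W=0
Move 7: B@(0,2) -> caps B=0 W=0
Move 8: W@(3,3) -> caps B=0 W=0
Move 9: B@(0,1) -> caps B=1 W=0
Move 10: W@(1,2) -> caps B=1 W=0
Move 11: B@(2,2) -> caps B=1 W=0
Move 12: W@(2,3) -> caps B=1 W=0

Answer: 1 0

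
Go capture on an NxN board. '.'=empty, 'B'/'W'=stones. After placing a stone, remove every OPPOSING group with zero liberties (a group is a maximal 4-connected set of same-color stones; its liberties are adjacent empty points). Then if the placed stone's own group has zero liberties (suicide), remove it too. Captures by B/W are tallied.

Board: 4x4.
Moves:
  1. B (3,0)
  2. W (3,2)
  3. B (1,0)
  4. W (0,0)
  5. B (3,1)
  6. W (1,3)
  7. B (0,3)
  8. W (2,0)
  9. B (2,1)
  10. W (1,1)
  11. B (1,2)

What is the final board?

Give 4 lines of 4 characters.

Answer: W..B
BWBW
.B..
BBW.

Derivation:
Move 1: B@(3,0) -> caps B=0 W=0
Move 2: W@(3,2) -> caps B=0 W=0
Move 3: B@(1,0) -> caps B=0 W=0
Move 4: W@(0,0) -> caps B=0 W=0
Move 5: B@(3,1) -> caps B=0 W=0
Move 6: W@(1,3) -> caps B=0 W=0
Move 7: B@(0,3) -> caps B=0 W=0
Move 8: W@(2,0) -> caps B=0 W=0
Move 9: B@(2,1) -> caps B=1 W=0
Move 10: W@(1,1) -> caps B=1 W=0
Move 11: B@(1,2) -> caps B=1 W=0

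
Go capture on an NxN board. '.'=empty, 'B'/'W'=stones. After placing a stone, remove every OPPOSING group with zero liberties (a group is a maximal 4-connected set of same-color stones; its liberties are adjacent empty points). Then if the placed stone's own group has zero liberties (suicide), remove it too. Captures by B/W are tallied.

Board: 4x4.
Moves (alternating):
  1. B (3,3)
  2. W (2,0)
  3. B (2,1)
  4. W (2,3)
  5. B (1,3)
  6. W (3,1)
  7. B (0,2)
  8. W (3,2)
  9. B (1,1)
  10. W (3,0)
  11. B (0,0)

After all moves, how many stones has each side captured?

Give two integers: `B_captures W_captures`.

Move 1: B@(3,3) -> caps B=0 W=0
Move 2: W@(2,0) -> caps B=0 W=0
Move 3: B@(2,1) -> caps B=0 W=0
Move 4: W@(2,3) -> caps B=0 W=0
Move 5: B@(1,3) -> caps B=0 W=0
Move 6: W@(3,1) -> caps B=0 W=0
Move 7: B@(0,2) -> caps B=0 W=0
Move 8: W@(3,2) -> caps B=0 W=1
Move 9: B@(1,1) -> caps B=0 W=1
Move 10: W@(3,0) -> caps B=0 W=1
Move 11: B@(0,0) -> caps B=0 W=1

Answer: 0 1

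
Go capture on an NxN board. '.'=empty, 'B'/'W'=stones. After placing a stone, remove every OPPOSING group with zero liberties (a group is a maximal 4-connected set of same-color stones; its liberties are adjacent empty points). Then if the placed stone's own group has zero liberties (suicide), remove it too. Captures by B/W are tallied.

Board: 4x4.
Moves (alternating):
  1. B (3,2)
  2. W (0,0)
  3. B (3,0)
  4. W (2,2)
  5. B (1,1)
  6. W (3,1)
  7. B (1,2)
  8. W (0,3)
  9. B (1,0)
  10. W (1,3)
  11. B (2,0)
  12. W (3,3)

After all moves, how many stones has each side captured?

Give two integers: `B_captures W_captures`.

Move 1: B@(3,2) -> caps B=0 W=0
Move 2: W@(0,0) -> caps B=0 W=0
Move 3: B@(3,0) -> caps B=0 W=0
Move 4: W@(2,2) -> caps B=0 W=0
Move 5: B@(1,1) -> caps B=0 W=0
Move 6: W@(3,1) -> caps B=0 W=0
Move 7: B@(1,2) -> caps B=0 W=0
Move 8: W@(0,3) -> caps B=0 W=0
Move 9: B@(1,0) -> caps B=0 W=0
Move 10: W@(1,3) -> caps B=0 W=0
Move 11: B@(2,0) -> caps B=0 W=0
Move 12: W@(3,3) -> caps B=0 W=1

Answer: 0 1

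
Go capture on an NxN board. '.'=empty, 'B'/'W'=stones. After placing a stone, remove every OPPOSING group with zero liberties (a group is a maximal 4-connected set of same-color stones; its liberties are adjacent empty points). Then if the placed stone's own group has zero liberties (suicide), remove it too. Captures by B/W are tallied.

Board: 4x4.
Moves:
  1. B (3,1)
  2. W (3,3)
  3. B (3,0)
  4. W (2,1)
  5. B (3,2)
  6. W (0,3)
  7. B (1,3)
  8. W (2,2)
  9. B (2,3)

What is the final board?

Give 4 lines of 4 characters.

Answer: ...W
...B
.WWB
BBB.

Derivation:
Move 1: B@(3,1) -> caps B=0 W=0
Move 2: W@(3,3) -> caps B=0 W=0
Move 3: B@(3,0) -> caps B=0 W=0
Move 4: W@(2,1) -> caps B=0 W=0
Move 5: B@(3,2) -> caps B=0 W=0
Move 6: W@(0,3) -> caps B=0 W=0
Move 7: B@(1,3) -> caps B=0 W=0
Move 8: W@(2,2) -> caps B=0 W=0
Move 9: B@(2,3) -> caps B=1 W=0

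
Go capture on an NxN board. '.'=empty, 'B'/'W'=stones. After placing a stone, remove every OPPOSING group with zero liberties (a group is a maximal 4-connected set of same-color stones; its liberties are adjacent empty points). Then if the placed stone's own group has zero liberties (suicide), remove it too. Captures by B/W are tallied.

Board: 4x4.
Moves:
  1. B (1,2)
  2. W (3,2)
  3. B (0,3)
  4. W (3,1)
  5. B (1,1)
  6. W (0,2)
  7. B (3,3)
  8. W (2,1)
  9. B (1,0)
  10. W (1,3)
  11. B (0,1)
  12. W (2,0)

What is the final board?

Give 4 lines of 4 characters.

Answer: .BW.
BBBW
WW..
.WWB

Derivation:
Move 1: B@(1,2) -> caps B=0 W=0
Move 2: W@(3,2) -> caps B=0 W=0
Move 3: B@(0,3) -> caps B=0 W=0
Move 4: W@(3,1) -> caps B=0 W=0
Move 5: B@(1,1) -> caps B=0 W=0
Move 6: W@(0,2) -> caps B=0 W=0
Move 7: B@(3,3) -> caps B=0 W=0
Move 8: W@(2,1) -> caps B=0 W=0
Move 9: B@(1,0) -> caps B=0 W=0
Move 10: W@(1,3) -> caps B=0 W=1
Move 11: B@(0,1) -> caps B=0 W=1
Move 12: W@(2,0) -> caps B=0 W=1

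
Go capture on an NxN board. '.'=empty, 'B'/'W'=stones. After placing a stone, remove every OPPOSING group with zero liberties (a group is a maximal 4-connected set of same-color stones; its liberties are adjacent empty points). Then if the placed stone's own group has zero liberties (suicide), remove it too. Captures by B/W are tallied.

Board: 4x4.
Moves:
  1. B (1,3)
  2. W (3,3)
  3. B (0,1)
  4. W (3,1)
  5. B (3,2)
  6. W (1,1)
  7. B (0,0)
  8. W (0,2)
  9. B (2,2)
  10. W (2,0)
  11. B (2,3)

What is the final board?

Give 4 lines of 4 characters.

Move 1: B@(1,3) -> caps B=0 W=0
Move 2: W@(3,3) -> caps B=0 W=0
Move 3: B@(0,1) -> caps B=0 W=0
Move 4: W@(3,1) -> caps B=0 W=0
Move 5: B@(3,2) -> caps B=0 W=0
Move 6: W@(1,1) -> caps B=0 W=0
Move 7: B@(0,0) -> caps B=0 W=0
Move 8: W@(0,2) -> caps B=0 W=0
Move 9: B@(2,2) -> caps B=0 W=0
Move 10: W@(2,0) -> caps B=0 W=0
Move 11: B@(2,3) -> caps B=1 W=0

Answer: BBW.
.W.B
W.BB
.WB.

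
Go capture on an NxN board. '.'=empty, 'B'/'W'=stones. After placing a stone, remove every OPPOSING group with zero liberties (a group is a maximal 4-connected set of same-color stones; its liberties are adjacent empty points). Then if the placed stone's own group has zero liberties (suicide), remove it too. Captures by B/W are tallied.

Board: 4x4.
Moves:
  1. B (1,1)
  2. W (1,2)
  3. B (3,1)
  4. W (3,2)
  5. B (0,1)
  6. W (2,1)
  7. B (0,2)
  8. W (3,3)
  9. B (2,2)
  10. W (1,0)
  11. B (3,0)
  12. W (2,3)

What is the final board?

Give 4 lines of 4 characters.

Move 1: B@(1,1) -> caps B=0 W=0
Move 2: W@(1,2) -> caps B=0 W=0
Move 3: B@(3,1) -> caps B=0 W=0
Move 4: W@(3,2) -> caps B=0 W=0
Move 5: B@(0,1) -> caps B=0 W=0
Move 6: W@(2,1) -> caps B=0 W=0
Move 7: B@(0,2) -> caps B=0 W=0
Move 8: W@(3,3) -> caps B=0 W=0
Move 9: B@(2,2) -> caps B=0 W=0
Move 10: W@(1,0) -> caps B=0 W=0
Move 11: B@(3,0) -> caps B=0 W=0
Move 12: W@(2,3) -> caps B=0 W=1

Answer: .BB.
WBW.
.W.W
BBWW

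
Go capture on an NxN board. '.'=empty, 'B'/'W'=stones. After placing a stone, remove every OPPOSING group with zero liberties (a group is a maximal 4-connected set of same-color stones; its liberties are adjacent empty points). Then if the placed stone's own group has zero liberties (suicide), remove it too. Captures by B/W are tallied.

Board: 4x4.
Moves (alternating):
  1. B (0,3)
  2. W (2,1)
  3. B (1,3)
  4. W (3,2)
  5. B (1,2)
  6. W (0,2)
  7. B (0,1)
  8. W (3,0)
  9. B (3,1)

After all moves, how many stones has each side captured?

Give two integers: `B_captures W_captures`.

Answer: 1 0

Derivation:
Move 1: B@(0,3) -> caps B=0 W=0
Move 2: W@(2,1) -> caps B=0 W=0
Move 3: B@(1,3) -> caps B=0 W=0
Move 4: W@(3,2) -> caps B=0 W=0
Move 5: B@(1,2) -> caps B=0 W=0
Move 6: W@(0,2) -> caps B=0 W=0
Move 7: B@(0,1) -> caps B=1 W=0
Move 8: W@(3,0) -> caps B=1 W=0
Move 9: B@(3,1) -> caps B=1 W=0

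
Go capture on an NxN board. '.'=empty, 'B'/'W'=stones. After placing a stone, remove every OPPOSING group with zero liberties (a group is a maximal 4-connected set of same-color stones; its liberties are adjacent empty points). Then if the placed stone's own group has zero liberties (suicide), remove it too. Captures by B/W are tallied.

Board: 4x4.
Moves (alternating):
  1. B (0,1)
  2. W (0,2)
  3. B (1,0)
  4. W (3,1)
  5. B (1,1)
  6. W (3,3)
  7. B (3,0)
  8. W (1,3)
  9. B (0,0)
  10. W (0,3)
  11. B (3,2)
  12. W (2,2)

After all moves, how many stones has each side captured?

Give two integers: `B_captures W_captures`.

Answer: 0 1

Derivation:
Move 1: B@(0,1) -> caps B=0 W=0
Move 2: W@(0,2) -> caps B=0 W=0
Move 3: B@(1,0) -> caps B=0 W=0
Move 4: W@(3,1) -> caps B=0 W=0
Move 5: B@(1,1) -> caps B=0 W=0
Move 6: W@(3,3) -> caps B=0 W=0
Move 7: B@(3,0) -> caps B=0 W=0
Move 8: W@(1,3) -> caps B=0 W=0
Move 9: B@(0,0) -> caps B=0 W=0
Move 10: W@(0,3) -> caps B=0 W=0
Move 11: B@(3,2) -> caps B=0 W=0
Move 12: W@(2,2) -> caps B=0 W=1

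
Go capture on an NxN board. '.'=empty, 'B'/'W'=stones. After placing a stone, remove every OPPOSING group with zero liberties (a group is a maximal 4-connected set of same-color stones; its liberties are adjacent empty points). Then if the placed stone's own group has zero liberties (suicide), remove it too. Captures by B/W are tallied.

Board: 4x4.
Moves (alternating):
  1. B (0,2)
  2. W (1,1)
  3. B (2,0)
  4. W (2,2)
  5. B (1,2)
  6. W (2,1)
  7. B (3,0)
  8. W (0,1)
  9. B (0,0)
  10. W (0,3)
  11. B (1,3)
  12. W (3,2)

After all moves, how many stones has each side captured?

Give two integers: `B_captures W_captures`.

Move 1: B@(0,2) -> caps B=0 W=0
Move 2: W@(1,1) -> caps B=0 W=0
Move 3: B@(2,0) -> caps B=0 W=0
Move 4: W@(2,2) -> caps B=0 W=0
Move 5: B@(1,2) -> caps B=0 W=0
Move 6: W@(2,1) -> caps B=0 W=0
Move 7: B@(3,0) -> caps B=0 W=0
Move 8: W@(0,1) -> caps B=0 W=0
Move 9: B@(0,0) -> caps B=0 W=0
Move 10: W@(0,3) -> caps B=0 W=0
Move 11: B@(1,3) -> caps B=1 W=0
Move 12: W@(3,2) -> caps B=1 W=0

Answer: 1 0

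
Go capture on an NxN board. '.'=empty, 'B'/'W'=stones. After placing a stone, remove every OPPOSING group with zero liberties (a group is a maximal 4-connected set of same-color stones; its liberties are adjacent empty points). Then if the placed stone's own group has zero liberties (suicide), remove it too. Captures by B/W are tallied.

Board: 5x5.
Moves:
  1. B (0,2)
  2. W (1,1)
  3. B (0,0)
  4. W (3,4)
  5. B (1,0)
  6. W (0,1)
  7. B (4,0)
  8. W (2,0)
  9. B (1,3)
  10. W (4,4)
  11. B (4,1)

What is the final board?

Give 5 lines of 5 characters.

Answer: .WB..
.W.B.
W....
....W
BB..W

Derivation:
Move 1: B@(0,2) -> caps B=0 W=0
Move 2: W@(1,1) -> caps B=0 W=0
Move 3: B@(0,0) -> caps B=0 W=0
Move 4: W@(3,4) -> caps B=0 W=0
Move 5: B@(1,0) -> caps B=0 W=0
Move 6: W@(0,1) -> caps B=0 W=0
Move 7: B@(4,0) -> caps B=0 W=0
Move 8: W@(2,0) -> caps B=0 W=2
Move 9: B@(1,3) -> caps B=0 W=2
Move 10: W@(4,4) -> caps B=0 W=2
Move 11: B@(4,1) -> caps B=0 W=2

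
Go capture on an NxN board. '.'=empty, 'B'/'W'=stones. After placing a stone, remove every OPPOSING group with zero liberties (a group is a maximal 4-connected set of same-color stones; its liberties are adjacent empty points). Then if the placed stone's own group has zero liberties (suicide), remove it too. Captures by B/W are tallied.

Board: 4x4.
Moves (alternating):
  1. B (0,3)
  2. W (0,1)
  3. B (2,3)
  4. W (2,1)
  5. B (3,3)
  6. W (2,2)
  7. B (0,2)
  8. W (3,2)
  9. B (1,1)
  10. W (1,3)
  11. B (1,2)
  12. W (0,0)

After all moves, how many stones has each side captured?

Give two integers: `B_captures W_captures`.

Answer: 0 2

Derivation:
Move 1: B@(0,3) -> caps B=0 W=0
Move 2: W@(0,1) -> caps B=0 W=0
Move 3: B@(2,3) -> caps B=0 W=0
Move 4: W@(2,1) -> caps B=0 W=0
Move 5: B@(3,3) -> caps B=0 W=0
Move 6: W@(2,2) -> caps B=0 W=0
Move 7: B@(0,2) -> caps B=0 W=0
Move 8: W@(3,2) -> caps B=0 W=0
Move 9: B@(1,1) -> caps B=0 W=0
Move 10: W@(1,3) -> caps B=0 W=2
Move 11: B@(1,2) -> caps B=0 W=2
Move 12: W@(0,0) -> caps B=0 W=2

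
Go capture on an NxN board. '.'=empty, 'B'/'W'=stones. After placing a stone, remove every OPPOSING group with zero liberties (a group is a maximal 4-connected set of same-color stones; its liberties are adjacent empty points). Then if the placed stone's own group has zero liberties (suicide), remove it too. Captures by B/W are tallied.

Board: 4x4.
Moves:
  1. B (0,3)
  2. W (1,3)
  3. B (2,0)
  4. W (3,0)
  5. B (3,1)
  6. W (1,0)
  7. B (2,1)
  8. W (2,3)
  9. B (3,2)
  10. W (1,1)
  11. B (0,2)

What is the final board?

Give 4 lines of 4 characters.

Answer: ..BB
WW.W
BB.W
.BB.

Derivation:
Move 1: B@(0,3) -> caps B=0 W=0
Move 2: W@(1,3) -> caps B=0 W=0
Move 3: B@(2,0) -> caps B=0 W=0
Move 4: W@(3,0) -> caps B=0 W=0
Move 5: B@(3,1) -> caps B=1 W=0
Move 6: W@(1,0) -> caps B=1 W=0
Move 7: B@(2,1) -> caps B=1 W=0
Move 8: W@(2,3) -> caps B=1 W=0
Move 9: B@(3,2) -> caps B=1 W=0
Move 10: W@(1,1) -> caps B=1 W=0
Move 11: B@(0,2) -> caps B=1 W=0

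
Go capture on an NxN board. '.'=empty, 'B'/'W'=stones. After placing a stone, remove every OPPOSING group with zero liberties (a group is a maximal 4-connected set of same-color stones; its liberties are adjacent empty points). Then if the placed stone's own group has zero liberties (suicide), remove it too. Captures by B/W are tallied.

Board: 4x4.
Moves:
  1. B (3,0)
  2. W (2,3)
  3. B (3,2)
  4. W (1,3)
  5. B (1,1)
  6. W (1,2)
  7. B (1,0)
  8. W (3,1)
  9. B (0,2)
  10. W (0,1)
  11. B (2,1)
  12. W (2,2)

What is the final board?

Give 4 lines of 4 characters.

Move 1: B@(3,0) -> caps B=0 W=0
Move 2: W@(2,3) -> caps B=0 W=0
Move 3: B@(3,2) -> caps B=0 W=0
Move 4: W@(1,3) -> caps B=0 W=0
Move 5: B@(1,1) -> caps B=0 W=0
Move 6: W@(1,2) -> caps B=0 W=0
Move 7: B@(1,0) -> caps B=0 W=0
Move 8: W@(3,1) -> caps B=0 W=0
Move 9: B@(0,2) -> caps B=0 W=0
Move 10: W@(0,1) -> caps B=0 W=0
Move 11: B@(2,1) -> caps B=1 W=0
Move 12: W@(2,2) -> caps B=1 W=0

Answer: .WB.
BBWW
.BWW
B.B.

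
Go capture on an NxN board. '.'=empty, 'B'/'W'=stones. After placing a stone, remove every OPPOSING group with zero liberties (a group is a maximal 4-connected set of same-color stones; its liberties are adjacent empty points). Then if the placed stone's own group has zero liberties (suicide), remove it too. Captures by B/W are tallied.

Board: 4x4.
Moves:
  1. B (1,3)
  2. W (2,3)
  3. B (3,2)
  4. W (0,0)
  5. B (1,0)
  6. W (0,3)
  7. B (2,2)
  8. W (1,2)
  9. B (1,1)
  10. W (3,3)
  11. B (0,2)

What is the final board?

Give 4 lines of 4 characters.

Answer: W.BW
BBW.
..BW
..BW

Derivation:
Move 1: B@(1,3) -> caps B=0 W=0
Move 2: W@(2,3) -> caps B=0 W=0
Move 3: B@(3,2) -> caps B=0 W=0
Move 4: W@(0,0) -> caps B=0 W=0
Move 5: B@(1,0) -> caps B=0 W=0
Move 6: W@(0,3) -> caps B=0 W=0
Move 7: B@(2,2) -> caps B=0 W=0
Move 8: W@(1,2) -> caps B=0 W=1
Move 9: B@(1,1) -> caps B=0 W=1
Move 10: W@(3,3) -> caps B=0 W=1
Move 11: B@(0,2) -> caps B=0 W=1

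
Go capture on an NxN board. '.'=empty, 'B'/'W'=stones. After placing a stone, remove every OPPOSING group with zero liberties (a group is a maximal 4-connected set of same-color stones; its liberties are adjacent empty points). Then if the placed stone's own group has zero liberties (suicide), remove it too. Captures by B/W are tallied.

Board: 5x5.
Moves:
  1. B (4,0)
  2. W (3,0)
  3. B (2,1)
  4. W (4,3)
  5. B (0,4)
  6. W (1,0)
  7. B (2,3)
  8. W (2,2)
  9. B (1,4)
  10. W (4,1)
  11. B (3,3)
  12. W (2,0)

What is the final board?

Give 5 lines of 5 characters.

Answer: ....B
W...B
WBWB.
W..B.
.W.W.

Derivation:
Move 1: B@(4,0) -> caps B=0 W=0
Move 2: W@(3,0) -> caps B=0 W=0
Move 3: B@(2,1) -> caps B=0 W=0
Move 4: W@(4,3) -> caps B=0 W=0
Move 5: B@(0,4) -> caps B=0 W=0
Move 6: W@(1,0) -> caps B=0 W=0
Move 7: B@(2,3) -> caps B=0 W=0
Move 8: W@(2,2) -> caps B=0 W=0
Move 9: B@(1,4) -> caps B=0 W=0
Move 10: W@(4,1) -> caps B=0 W=1
Move 11: B@(3,3) -> caps B=0 W=1
Move 12: W@(2,0) -> caps B=0 W=1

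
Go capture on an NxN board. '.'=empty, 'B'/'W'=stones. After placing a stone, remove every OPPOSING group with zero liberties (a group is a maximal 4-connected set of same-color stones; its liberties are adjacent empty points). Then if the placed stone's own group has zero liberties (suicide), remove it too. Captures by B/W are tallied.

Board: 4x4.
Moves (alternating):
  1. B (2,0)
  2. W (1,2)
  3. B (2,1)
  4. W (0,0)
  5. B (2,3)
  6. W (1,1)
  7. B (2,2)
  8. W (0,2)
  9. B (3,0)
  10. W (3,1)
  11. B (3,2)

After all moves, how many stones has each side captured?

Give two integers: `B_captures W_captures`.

Move 1: B@(2,0) -> caps B=0 W=0
Move 2: W@(1,2) -> caps B=0 W=0
Move 3: B@(2,1) -> caps B=0 W=0
Move 4: W@(0,0) -> caps B=0 W=0
Move 5: B@(2,3) -> caps B=0 W=0
Move 6: W@(1,1) -> caps B=0 W=0
Move 7: B@(2,2) -> caps B=0 W=0
Move 8: W@(0,2) -> caps B=0 W=0
Move 9: B@(3,0) -> caps B=0 W=0
Move 10: W@(3,1) -> caps B=0 W=0
Move 11: B@(3,2) -> caps B=1 W=0

Answer: 1 0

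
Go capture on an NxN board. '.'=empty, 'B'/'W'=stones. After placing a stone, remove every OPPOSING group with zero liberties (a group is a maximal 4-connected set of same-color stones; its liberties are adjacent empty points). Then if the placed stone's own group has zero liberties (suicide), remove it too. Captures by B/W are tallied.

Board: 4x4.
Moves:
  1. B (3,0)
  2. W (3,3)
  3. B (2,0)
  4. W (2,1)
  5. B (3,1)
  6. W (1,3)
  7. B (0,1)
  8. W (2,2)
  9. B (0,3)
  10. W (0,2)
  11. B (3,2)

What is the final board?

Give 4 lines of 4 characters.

Move 1: B@(3,0) -> caps B=0 W=0
Move 2: W@(3,3) -> caps B=0 W=0
Move 3: B@(2,0) -> caps B=0 W=0
Move 4: W@(2,1) -> caps B=0 W=0
Move 5: B@(3,1) -> caps B=0 W=0
Move 6: W@(1,3) -> caps B=0 W=0
Move 7: B@(0,1) -> caps B=0 W=0
Move 8: W@(2,2) -> caps B=0 W=0
Move 9: B@(0,3) -> caps B=0 W=0
Move 10: W@(0,2) -> caps B=0 W=1
Move 11: B@(3,2) -> caps B=0 W=1

Answer: .BW.
...W
BWW.
BBBW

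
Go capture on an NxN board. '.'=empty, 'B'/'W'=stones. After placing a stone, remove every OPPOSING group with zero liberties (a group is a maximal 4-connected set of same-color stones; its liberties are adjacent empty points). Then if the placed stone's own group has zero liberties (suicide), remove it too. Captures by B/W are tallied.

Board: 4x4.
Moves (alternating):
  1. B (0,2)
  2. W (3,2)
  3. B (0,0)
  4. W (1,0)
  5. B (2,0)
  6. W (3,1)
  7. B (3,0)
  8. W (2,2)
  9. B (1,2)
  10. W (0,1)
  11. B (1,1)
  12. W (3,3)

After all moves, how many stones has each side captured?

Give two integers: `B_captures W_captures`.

Answer: 0 1

Derivation:
Move 1: B@(0,2) -> caps B=0 W=0
Move 2: W@(3,2) -> caps B=0 W=0
Move 3: B@(0,0) -> caps B=0 W=0
Move 4: W@(1,0) -> caps B=0 W=0
Move 5: B@(2,0) -> caps B=0 W=0
Move 6: W@(3,1) -> caps B=0 W=0
Move 7: B@(3,0) -> caps B=0 W=0
Move 8: W@(2,2) -> caps B=0 W=0
Move 9: B@(1,2) -> caps B=0 W=0
Move 10: W@(0,1) -> caps B=0 W=1
Move 11: B@(1,1) -> caps B=0 W=1
Move 12: W@(3,3) -> caps B=0 W=1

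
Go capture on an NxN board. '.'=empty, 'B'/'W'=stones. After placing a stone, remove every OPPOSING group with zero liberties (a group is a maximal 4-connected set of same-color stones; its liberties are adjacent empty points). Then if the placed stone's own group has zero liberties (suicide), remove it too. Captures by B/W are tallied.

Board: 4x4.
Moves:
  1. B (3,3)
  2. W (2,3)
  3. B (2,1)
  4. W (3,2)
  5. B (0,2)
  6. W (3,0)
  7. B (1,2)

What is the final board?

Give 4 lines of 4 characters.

Answer: ..B.
..B.
.B.W
W.W.

Derivation:
Move 1: B@(3,3) -> caps B=0 W=0
Move 2: W@(2,3) -> caps B=0 W=0
Move 3: B@(2,1) -> caps B=0 W=0
Move 4: W@(3,2) -> caps B=0 W=1
Move 5: B@(0,2) -> caps B=0 W=1
Move 6: W@(3,0) -> caps B=0 W=1
Move 7: B@(1,2) -> caps B=0 W=1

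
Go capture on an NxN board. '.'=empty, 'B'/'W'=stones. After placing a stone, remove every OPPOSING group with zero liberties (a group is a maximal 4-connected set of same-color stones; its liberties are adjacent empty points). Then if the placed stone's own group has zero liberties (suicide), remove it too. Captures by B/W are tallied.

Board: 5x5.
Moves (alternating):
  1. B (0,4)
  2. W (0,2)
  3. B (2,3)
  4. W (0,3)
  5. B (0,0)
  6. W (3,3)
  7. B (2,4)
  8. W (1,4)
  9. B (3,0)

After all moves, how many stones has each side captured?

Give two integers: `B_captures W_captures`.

Move 1: B@(0,4) -> caps B=0 W=0
Move 2: W@(0,2) -> caps B=0 W=0
Move 3: B@(2,3) -> caps B=0 W=0
Move 4: W@(0,3) -> caps B=0 W=0
Move 5: B@(0,0) -> caps B=0 W=0
Move 6: W@(3,3) -> caps B=0 W=0
Move 7: B@(2,4) -> caps B=0 W=0
Move 8: W@(1,4) -> caps B=0 W=1
Move 9: B@(3,0) -> caps B=0 W=1

Answer: 0 1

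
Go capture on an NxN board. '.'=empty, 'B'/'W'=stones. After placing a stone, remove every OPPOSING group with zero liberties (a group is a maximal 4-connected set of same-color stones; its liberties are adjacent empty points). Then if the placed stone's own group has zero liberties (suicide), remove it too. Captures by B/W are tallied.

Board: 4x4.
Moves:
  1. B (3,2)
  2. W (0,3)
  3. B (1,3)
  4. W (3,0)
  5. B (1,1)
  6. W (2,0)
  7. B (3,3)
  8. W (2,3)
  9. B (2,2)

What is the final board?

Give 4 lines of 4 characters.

Move 1: B@(3,2) -> caps B=0 W=0
Move 2: W@(0,3) -> caps B=0 W=0
Move 3: B@(1,3) -> caps B=0 W=0
Move 4: W@(3,0) -> caps B=0 W=0
Move 5: B@(1,1) -> caps B=0 W=0
Move 6: W@(2,0) -> caps B=0 W=0
Move 7: B@(3,3) -> caps B=0 W=0
Move 8: W@(2,3) -> caps B=0 W=0
Move 9: B@(2,2) -> caps B=1 W=0

Answer: ...W
.B.B
W.B.
W.BB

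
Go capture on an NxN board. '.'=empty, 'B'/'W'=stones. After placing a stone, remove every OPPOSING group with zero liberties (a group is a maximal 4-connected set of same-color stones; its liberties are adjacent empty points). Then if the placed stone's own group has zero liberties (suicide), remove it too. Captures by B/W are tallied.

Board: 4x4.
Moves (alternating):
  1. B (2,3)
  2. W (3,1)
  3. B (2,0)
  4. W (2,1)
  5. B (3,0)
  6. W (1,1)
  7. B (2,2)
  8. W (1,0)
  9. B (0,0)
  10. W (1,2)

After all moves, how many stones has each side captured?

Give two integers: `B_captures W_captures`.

Answer: 0 2

Derivation:
Move 1: B@(2,3) -> caps B=0 W=0
Move 2: W@(3,1) -> caps B=0 W=0
Move 3: B@(2,0) -> caps B=0 W=0
Move 4: W@(2,1) -> caps B=0 W=0
Move 5: B@(3,0) -> caps B=0 W=0
Move 6: W@(1,1) -> caps B=0 W=0
Move 7: B@(2,2) -> caps B=0 W=0
Move 8: W@(1,0) -> caps B=0 W=2
Move 9: B@(0,0) -> caps B=0 W=2
Move 10: W@(1,2) -> caps B=0 W=2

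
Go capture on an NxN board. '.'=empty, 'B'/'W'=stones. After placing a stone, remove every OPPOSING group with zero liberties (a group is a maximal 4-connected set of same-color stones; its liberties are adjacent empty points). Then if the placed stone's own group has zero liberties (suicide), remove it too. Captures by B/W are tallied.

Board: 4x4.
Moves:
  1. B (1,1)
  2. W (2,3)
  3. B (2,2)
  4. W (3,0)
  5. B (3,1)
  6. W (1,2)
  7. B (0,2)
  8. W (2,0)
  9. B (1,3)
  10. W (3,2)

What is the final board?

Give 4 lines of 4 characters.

Answer: ..B.
.B.B
W.BW
WBW.

Derivation:
Move 1: B@(1,1) -> caps B=0 W=0
Move 2: W@(2,3) -> caps B=0 W=0
Move 3: B@(2,2) -> caps B=0 W=0
Move 4: W@(3,0) -> caps B=0 W=0
Move 5: B@(3,1) -> caps B=0 W=0
Move 6: W@(1,2) -> caps B=0 W=0
Move 7: B@(0,2) -> caps B=0 W=0
Move 8: W@(2,0) -> caps B=0 W=0
Move 9: B@(1,3) -> caps B=1 W=0
Move 10: W@(3,2) -> caps B=1 W=0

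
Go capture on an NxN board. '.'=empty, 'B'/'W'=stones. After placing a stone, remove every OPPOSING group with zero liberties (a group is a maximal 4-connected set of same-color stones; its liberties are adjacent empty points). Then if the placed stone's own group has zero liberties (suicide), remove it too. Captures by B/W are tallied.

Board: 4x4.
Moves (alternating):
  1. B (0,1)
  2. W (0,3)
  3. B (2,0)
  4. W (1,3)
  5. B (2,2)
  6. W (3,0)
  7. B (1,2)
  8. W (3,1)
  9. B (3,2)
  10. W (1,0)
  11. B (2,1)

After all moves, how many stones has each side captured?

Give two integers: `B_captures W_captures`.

Move 1: B@(0,1) -> caps B=0 W=0
Move 2: W@(0,3) -> caps B=0 W=0
Move 3: B@(2,0) -> caps B=0 W=0
Move 4: W@(1,3) -> caps B=0 W=0
Move 5: B@(2,2) -> caps B=0 W=0
Move 6: W@(3,0) -> caps B=0 W=0
Move 7: B@(1,2) -> caps B=0 W=0
Move 8: W@(3,1) -> caps B=0 W=0
Move 9: B@(3,2) -> caps B=0 W=0
Move 10: W@(1,0) -> caps B=0 W=0
Move 11: B@(2,1) -> caps B=2 W=0

Answer: 2 0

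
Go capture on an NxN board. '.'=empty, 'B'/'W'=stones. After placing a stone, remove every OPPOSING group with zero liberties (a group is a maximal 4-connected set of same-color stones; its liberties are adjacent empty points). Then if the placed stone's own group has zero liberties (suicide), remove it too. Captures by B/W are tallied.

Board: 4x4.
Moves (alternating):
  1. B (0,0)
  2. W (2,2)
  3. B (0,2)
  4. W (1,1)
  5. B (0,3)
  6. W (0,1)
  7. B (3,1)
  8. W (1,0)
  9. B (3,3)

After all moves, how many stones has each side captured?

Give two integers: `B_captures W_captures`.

Answer: 0 1

Derivation:
Move 1: B@(0,0) -> caps B=0 W=0
Move 2: W@(2,2) -> caps B=0 W=0
Move 3: B@(0,2) -> caps B=0 W=0
Move 4: W@(1,1) -> caps B=0 W=0
Move 5: B@(0,3) -> caps B=0 W=0
Move 6: W@(0,1) -> caps B=0 W=0
Move 7: B@(3,1) -> caps B=0 W=0
Move 8: W@(1,0) -> caps B=0 W=1
Move 9: B@(3,3) -> caps B=0 W=1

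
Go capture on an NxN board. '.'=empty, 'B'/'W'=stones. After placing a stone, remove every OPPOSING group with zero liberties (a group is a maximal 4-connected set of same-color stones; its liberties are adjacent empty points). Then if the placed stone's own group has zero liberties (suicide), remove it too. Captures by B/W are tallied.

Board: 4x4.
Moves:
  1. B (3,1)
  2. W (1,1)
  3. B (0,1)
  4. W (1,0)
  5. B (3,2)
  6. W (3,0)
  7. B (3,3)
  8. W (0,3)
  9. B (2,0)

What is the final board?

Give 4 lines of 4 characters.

Answer: .B.W
WW..
B...
.BBB

Derivation:
Move 1: B@(3,1) -> caps B=0 W=0
Move 2: W@(1,1) -> caps B=0 W=0
Move 3: B@(0,1) -> caps B=0 W=0
Move 4: W@(1,0) -> caps B=0 W=0
Move 5: B@(3,2) -> caps B=0 W=0
Move 6: W@(3,0) -> caps B=0 W=0
Move 7: B@(3,3) -> caps B=0 W=0
Move 8: W@(0,3) -> caps B=0 W=0
Move 9: B@(2,0) -> caps B=1 W=0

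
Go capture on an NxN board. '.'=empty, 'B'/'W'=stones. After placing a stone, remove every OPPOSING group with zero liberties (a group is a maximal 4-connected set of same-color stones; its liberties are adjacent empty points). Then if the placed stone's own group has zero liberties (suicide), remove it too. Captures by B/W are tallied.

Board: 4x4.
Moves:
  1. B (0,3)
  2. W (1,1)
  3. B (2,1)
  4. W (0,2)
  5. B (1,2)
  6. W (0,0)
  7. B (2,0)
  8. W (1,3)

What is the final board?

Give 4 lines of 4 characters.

Answer: W.W.
.WBW
BB..
....

Derivation:
Move 1: B@(0,3) -> caps B=0 W=0
Move 2: W@(1,1) -> caps B=0 W=0
Move 3: B@(2,1) -> caps B=0 W=0
Move 4: W@(0,2) -> caps B=0 W=0
Move 5: B@(1,2) -> caps B=0 W=0
Move 6: W@(0,0) -> caps B=0 W=0
Move 7: B@(2,0) -> caps B=0 W=0
Move 8: W@(1,3) -> caps B=0 W=1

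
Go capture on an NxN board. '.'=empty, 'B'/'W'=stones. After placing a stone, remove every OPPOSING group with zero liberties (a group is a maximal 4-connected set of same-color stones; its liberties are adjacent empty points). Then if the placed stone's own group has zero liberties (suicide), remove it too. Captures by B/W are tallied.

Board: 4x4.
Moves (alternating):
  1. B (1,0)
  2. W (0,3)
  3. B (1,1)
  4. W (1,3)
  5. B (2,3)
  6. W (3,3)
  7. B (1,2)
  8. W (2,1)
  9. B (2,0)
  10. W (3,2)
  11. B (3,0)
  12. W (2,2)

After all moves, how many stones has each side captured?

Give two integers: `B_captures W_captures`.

Answer: 0 1

Derivation:
Move 1: B@(1,0) -> caps B=0 W=0
Move 2: W@(0,3) -> caps B=0 W=0
Move 3: B@(1,1) -> caps B=0 W=0
Move 4: W@(1,3) -> caps B=0 W=0
Move 5: B@(2,3) -> caps B=0 W=0
Move 6: W@(3,3) -> caps B=0 W=0
Move 7: B@(1,2) -> caps B=0 W=0
Move 8: W@(2,1) -> caps B=0 W=0
Move 9: B@(2,0) -> caps B=0 W=0
Move 10: W@(3,2) -> caps B=0 W=0
Move 11: B@(3,0) -> caps B=0 W=0
Move 12: W@(2,2) -> caps B=0 W=1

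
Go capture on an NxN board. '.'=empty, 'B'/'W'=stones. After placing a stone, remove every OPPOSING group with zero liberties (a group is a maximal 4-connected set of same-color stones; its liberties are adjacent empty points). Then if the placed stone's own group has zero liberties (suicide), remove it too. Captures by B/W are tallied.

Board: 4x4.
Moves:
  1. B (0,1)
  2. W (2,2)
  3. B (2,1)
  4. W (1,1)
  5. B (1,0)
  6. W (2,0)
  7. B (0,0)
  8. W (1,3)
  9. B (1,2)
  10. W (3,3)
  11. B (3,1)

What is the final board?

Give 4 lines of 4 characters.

Answer: BB..
B.BW
WBW.
.B.W

Derivation:
Move 1: B@(0,1) -> caps B=0 W=0
Move 2: W@(2,2) -> caps B=0 W=0
Move 3: B@(2,1) -> caps B=0 W=0
Move 4: W@(1,1) -> caps B=0 W=0
Move 5: B@(1,0) -> caps B=0 W=0
Move 6: W@(2,0) -> caps B=0 W=0
Move 7: B@(0,0) -> caps B=0 W=0
Move 8: W@(1,3) -> caps B=0 W=0
Move 9: B@(1,2) -> caps B=1 W=0
Move 10: W@(3,3) -> caps B=1 W=0
Move 11: B@(3,1) -> caps B=1 W=0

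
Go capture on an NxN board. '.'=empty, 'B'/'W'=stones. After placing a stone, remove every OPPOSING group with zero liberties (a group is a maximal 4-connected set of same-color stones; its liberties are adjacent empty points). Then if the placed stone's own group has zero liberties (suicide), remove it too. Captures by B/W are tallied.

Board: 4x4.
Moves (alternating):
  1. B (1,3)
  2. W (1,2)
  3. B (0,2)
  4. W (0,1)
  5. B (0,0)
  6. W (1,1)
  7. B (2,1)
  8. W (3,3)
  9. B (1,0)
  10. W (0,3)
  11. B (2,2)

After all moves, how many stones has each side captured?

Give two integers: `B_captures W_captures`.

Move 1: B@(1,3) -> caps B=0 W=0
Move 2: W@(1,2) -> caps B=0 W=0
Move 3: B@(0,2) -> caps B=0 W=0
Move 4: W@(0,1) -> caps B=0 W=0
Move 5: B@(0,0) -> caps B=0 W=0
Move 6: W@(1,1) -> caps B=0 W=0
Move 7: B@(2,1) -> caps B=0 W=0
Move 8: W@(3,3) -> caps B=0 W=0
Move 9: B@(1,0) -> caps B=0 W=0
Move 10: W@(0,3) -> caps B=0 W=1
Move 11: B@(2,2) -> caps B=0 W=1

Answer: 0 1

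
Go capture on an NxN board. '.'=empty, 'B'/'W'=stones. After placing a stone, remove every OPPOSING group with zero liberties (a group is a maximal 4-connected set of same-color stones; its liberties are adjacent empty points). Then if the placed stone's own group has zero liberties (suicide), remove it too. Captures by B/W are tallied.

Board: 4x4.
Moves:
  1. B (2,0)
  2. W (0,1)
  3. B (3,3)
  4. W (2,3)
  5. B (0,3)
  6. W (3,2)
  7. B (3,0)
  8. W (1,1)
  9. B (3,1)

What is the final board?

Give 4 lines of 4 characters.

Move 1: B@(2,0) -> caps B=0 W=0
Move 2: W@(0,1) -> caps B=0 W=0
Move 3: B@(3,3) -> caps B=0 W=0
Move 4: W@(2,3) -> caps B=0 W=0
Move 5: B@(0,3) -> caps B=0 W=0
Move 6: W@(3,2) -> caps B=0 W=1
Move 7: B@(3,0) -> caps B=0 W=1
Move 8: W@(1,1) -> caps B=0 W=1
Move 9: B@(3,1) -> caps B=0 W=1

Answer: .W.B
.W..
B..W
BBW.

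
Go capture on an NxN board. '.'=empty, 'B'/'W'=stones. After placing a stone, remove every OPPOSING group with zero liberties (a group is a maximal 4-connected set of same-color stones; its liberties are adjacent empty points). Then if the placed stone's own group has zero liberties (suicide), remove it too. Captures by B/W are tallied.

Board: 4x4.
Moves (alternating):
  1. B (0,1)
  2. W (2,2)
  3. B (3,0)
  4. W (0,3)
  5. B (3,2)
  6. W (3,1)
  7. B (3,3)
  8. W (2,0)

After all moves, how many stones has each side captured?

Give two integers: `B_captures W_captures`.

Move 1: B@(0,1) -> caps B=0 W=0
Move 2: W@(2,2) -> caps B=0 W=0
Move 3: B@(3,0) -> caps B=0 W=0
Move 4: W@(0,3) -> caps B=0 W=0
Move 5: B@(3,2) -> caps B=0 W=0
Move 6: W@(3,1) -> caps B=0 W=0
Move 7: B@(3,3) -> caps B=0 W=0
Move 8: W@(2,0) -> caps B=0 W=1

Answer: 0 1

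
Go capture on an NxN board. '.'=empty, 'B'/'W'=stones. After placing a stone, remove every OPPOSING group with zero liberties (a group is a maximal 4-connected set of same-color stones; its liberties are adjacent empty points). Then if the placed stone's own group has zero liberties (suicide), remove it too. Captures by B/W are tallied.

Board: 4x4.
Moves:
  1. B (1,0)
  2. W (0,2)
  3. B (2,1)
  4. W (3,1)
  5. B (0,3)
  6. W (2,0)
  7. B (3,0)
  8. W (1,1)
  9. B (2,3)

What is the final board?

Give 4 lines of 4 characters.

Move 1: B@(1,0) -> caps B=0 W=0
Move 2: W@(0,2) -> caps B=0 W=0
Move 3: B@(2,1) -> caps B=0 W=0
Move 4: W@(3,1) -> caps B=0 W=0
Move 5: B@(0,3) -> caps B=0 W=0
Move 6: W@(2,0) -> caps B=0 W=0
Move 7: B@(3,0) -> caps B=1 W=0
Move 8: W@(1,1) -> caps B=1 W=0
Move 9: B@(2,3) -> caps B=1 W=0

Answer: ..WB
BW..
.B.B
BW..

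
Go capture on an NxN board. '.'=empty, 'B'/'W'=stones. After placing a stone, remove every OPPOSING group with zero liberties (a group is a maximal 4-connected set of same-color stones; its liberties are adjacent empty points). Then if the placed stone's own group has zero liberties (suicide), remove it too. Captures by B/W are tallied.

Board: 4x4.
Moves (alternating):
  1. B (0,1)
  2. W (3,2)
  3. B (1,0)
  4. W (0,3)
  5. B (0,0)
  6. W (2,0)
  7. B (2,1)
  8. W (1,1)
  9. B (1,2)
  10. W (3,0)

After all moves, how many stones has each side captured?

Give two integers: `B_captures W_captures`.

Answer: 1 0

Derivation:
Move 1: B@(0,1) -> caps B=0 W=0
Move 2: W@(3,2) -> caps B=0 W=0
Move 3: B@(1,0) -> caps B=0 W=0
Move 4: W@(0,3) -> caps B=0 W=0
Move 5: B@(0,0) -> caps B=0 W=0
Move 6: W@(2,0) -> caps B=0 W=0
Move 7: B@(2,1) -> caps B=0 W=0
Move 8: W@(1,1) -> caps B=0 W=0
Move 9: B@(1,2) -> caps B=1 W=0
Move 10: W@(3,0) -> caps B=1 W=0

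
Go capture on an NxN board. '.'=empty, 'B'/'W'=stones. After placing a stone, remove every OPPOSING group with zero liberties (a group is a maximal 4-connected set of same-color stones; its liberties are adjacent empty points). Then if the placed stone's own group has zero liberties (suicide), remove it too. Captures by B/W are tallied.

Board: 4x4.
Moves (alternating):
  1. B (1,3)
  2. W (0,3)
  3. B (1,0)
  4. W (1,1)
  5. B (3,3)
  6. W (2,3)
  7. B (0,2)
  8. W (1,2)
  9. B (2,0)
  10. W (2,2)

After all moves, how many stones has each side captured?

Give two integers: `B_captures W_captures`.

Answer: 1 0

Derivation:
Move 1: B@(1,3) -> caps B=0 W=0
Move 2: W@(0,3) -> caps B=0 W=0
Move 3: B@(1,0) -> caps B=0 W=0
Move 4: W@(1,1) -> caps B=0 W=0
Move 5: B@(3,3) -> caps B=0 W=0
Move 6: W@(2,3) -> caps B=0 W=0
Move 7: B@(0,2) -> caps B=1 W=0
Move 8: W@(1,2) -> caps B=1 W=0
Move 9: B@(2,0) -> caps B=1 W=0
Move 10: W@(2,2) -> caps B=1 W=0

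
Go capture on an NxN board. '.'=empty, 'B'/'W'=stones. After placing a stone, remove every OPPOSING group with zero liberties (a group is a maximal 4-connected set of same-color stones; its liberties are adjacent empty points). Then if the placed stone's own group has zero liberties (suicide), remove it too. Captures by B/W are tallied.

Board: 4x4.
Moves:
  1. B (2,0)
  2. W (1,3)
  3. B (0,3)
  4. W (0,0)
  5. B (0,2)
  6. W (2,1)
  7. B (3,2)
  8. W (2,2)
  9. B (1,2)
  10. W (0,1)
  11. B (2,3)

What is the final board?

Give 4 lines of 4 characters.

Answer: WWBB
..B.
BWWB
..B.

Derivation:
Move 1: B@(2,0) -> caps B=0 W=0
Move 2: W@(1,3) -> caps B=0 W=0
Move 3: B@(0,3) -> caps B=0 W=0
Move 4: W@(0,0) -> caps B=0 W=0
Move 5: B@(0,2) -> caps B=0 W=0
Move 6: W@(2,1) -> caps B=0 W=0
Move 7: B@(3,2) -> caps B=0 W=0
Move 8: W@(2,2) -> caps B=0 W=0
Move 9: B@(1,2) -> caps B=0 W=0
Move 10: W@(0,1) -> caps B=0 W=0
Move 11: B@(2,3) -> caps B=1 W=0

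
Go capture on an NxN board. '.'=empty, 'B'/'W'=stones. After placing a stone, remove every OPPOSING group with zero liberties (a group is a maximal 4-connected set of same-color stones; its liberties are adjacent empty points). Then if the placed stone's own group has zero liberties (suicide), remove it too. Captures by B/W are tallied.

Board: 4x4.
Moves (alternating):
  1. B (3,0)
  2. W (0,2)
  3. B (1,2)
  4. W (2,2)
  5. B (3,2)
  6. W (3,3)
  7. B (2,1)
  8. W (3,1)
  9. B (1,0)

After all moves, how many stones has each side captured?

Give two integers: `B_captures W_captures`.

Answer: 0 1

Derivation:
Move 1: B@(3,0) -> caps B=0 W=0
Move 2: W@(0,2) -> caps B=0 W=0
Move 3: B@(1,2) -> caps B=0 W=0
Move 4: W@(2,2) -> caps B=0 W=0
Move 5: B@(3,2) -> caps B=0 W=0
Move 6: W@(3,3) -> caps B=0 W=0
Move 7: B@(2,1) -> caps B=0 W=0
Move 8: W@(3,1) -> caps B=0 W=1
Move 9: B@(1,0) -> caps B=0 W=1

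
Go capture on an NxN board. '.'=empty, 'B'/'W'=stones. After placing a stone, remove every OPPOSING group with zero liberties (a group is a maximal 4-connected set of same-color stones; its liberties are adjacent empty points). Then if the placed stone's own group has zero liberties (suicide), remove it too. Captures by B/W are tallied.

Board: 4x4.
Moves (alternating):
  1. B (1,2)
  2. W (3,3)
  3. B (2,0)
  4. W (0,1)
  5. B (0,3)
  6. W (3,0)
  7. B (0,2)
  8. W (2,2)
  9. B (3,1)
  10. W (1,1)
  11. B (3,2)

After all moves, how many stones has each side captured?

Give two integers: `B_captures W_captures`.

Move 1: B@(1,2) -> caps B=0 W=0
Move 2: W@(3,3) -> caps B=0 W=0
Move 3: B@(2,0) -> caps B=0 W=0
Move 4: W@(0,1) -> caps B=0 W=0
Move 5: B@(0,3) -> caps B=0 W=0
Move 6: W@(3,0) -> caps B=0 W=0
Move 7: B@(0,2) -> caps B=0 W=0
Move 8: W@(2,2) -> caps B=0 W=0
Move 9: B@(3,1) -> caps B=1 W=0
Move 10: W@(1,1) -> caps B=1 W=0
Move 11: B@(3,2) -> caps B=1 W=0

Answer: 1 0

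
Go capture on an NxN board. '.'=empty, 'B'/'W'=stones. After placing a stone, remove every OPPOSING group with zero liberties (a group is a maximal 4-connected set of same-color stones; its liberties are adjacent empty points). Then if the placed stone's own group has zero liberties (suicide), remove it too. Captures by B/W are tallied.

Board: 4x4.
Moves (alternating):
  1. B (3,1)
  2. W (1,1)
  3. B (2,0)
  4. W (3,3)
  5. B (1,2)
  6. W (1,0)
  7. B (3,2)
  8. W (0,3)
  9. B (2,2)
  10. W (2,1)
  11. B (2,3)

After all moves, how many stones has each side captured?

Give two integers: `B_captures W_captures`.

Move 1: B@(3,1) -> caps B=0 W=0
Move 2: W@(1,1) -> caps B=0 W=0
Move 3: B@(2,0) -> caps B=0 W=0
Move 4: W@(3,3) -> caps B=0 W=0
Move 5: B@(1,2) -> caps B=0 W=0
Move 6: W@(1,0) -> caps B=0 W=0
Move 7: B@(3,2) -> caps B=0 W=0
Move 8: W@(0,3) -> caps B=0 W=0
Move 9: B@(2,2) -> caps B=0 W=0
Move 10: W@(2,1) -> caps B=0 W=0
Move 11: B@(2,3) -> caps B=1 W=0

Answer: 1 0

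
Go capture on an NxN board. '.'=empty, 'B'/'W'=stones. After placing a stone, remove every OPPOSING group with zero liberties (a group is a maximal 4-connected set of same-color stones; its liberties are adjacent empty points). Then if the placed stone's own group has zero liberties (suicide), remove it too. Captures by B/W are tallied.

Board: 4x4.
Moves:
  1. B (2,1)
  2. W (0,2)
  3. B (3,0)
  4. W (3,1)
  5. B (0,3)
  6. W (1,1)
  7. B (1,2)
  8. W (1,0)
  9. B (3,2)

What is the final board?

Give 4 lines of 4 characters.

Move 1: B@(2,1) -> caps B=0 W=0
Move 2: W@(0,2) -> caps B=0 W=0
Move 3: B@(3,0) -> caps B=0 W=0
Move 4: W@(3,1) -> caps B=0 W=0
Move 5: B@(0,3) -> caps B=0 W=0
Move 6: W@(1,1) -> caps B=0 W=0
Move 7: B@(1,2) -> caps B=0 W=0
Move 8: W@(1,0) -> caps B=0 W=0
Move 9: B@(3,2) -> caps B=1 W=0

Answer: ..WB
WWB.
.B..
B.B.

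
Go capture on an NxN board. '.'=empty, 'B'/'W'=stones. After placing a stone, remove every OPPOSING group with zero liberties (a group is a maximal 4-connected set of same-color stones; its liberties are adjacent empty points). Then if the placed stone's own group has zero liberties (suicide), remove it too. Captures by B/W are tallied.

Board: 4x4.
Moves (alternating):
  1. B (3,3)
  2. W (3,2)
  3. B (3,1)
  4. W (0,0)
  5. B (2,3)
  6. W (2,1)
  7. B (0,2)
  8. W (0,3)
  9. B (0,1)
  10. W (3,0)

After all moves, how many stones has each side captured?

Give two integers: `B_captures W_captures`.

Move 1: B@(3,3) -> caps B=0 W=0
Move 2: W@(3,2) -> caps B=0 W=0
Move 3: B@(3,1) -> caps B=0 W=0
Move 4: W@(0,0) -> caps B=0 W=0
Move 5: B@(2,3) -> caps B=0 W=0
Move 6: W@(2,1) -> caps B=0 W=0
Move 7: B@(0,2) -> caps B=0 W=0
Move 8: W@(0,3) -> caps B=0 W=0
Move 9: B@(0,1) -> caps B=0 W=0
Move 10: W@(3,0) -> caps B=0 W=1

Answer: 0 1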